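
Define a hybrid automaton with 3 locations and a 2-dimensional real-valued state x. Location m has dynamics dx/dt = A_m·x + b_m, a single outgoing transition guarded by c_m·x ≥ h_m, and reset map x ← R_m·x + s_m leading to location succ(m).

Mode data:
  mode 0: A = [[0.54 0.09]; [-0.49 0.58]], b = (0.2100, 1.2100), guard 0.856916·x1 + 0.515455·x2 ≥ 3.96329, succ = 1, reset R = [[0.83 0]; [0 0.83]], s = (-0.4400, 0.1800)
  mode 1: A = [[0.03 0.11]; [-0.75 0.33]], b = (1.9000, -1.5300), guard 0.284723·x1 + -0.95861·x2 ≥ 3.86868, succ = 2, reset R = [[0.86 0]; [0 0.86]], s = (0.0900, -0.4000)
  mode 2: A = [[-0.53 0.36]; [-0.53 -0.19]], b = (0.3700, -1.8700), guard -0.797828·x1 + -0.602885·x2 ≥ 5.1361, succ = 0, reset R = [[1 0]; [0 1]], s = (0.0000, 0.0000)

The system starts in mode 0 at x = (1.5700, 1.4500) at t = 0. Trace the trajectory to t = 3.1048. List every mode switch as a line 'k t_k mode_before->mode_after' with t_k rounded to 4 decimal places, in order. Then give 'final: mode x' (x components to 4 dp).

Mode 0: guard c·x = 3.9633 hit at Δt = 0.9154 (t = 0.9154), x⁻ = (3.0354, 2.6426) → reset → x⁺ = (2.0794, 2.3734), jump to mode 1
Mode 1: guard c·x = 3.8687 hit at Δt = 1.2567 (t = 2.1721), x⁻ = (4.6273, -2.6613) → reset → x⁺ = (4.0695, -2.6888), jump to mode 2
Mode 2: flow for 0.9327 to horizon, guard not reached → x = (1.6586, -5.1173)

1 0.9154 0->1
2 2.1721 1->2
final: 2 1.6586 -5.1173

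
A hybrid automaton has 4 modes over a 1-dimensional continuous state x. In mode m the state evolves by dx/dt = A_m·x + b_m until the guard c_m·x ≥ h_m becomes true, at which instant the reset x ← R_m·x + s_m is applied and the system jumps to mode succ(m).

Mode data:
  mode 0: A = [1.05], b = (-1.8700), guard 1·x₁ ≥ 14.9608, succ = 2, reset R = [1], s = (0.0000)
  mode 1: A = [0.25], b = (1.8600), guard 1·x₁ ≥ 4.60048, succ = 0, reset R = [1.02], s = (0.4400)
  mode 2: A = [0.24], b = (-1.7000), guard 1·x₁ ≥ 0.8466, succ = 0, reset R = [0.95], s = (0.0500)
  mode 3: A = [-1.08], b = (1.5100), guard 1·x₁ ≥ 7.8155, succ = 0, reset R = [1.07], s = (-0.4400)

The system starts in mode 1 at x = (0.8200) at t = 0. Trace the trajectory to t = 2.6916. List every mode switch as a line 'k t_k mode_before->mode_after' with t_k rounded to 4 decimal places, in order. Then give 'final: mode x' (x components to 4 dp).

Mode 1: guard c·x = 4.6005 hit at Δt = 1.5074 (t = 1.5074), x⁻ = (4.6005) → reset → x⁺ = (5.1325), jump to mode 0
Mode 0: flow for 1.1842 to horizon, guard not reached → x = (13.4021)

1 1.5074 1->0
final: 0 13.4021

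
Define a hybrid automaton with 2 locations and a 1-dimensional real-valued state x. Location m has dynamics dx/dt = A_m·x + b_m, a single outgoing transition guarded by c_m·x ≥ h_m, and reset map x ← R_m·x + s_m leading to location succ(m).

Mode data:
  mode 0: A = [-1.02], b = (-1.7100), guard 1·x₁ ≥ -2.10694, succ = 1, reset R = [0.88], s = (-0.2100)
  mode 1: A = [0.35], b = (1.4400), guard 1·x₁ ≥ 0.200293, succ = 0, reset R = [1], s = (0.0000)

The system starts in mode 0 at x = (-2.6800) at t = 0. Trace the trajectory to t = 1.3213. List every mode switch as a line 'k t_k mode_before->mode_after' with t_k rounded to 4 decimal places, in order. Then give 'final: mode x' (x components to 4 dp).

1 0.8298 0->1
final: 1 -1.6793

Mode 0: guard c·x = -2.1069 hit at Δt = 0.8298 (t = 0.8298), x⁻ = (-2.1069) → reset → x⁺ = (-2.0641), jump to mode 1
Mode 1: flow for 0.4915 to horizon, guard not reached → x = (-1.6793)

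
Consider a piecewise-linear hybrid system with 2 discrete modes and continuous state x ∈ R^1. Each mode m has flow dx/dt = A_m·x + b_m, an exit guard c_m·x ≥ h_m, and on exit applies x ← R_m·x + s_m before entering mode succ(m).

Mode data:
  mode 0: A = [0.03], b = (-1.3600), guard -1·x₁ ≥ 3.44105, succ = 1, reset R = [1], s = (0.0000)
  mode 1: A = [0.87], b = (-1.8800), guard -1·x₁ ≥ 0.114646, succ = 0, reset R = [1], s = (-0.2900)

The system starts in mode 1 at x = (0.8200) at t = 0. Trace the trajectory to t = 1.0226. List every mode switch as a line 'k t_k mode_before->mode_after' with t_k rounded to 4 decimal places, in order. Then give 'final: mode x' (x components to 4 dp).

1 0.6079 1->0
final: 0 -0.9772

Mode 1: guard c·x = 0.1146 hit at Δt = 0.6079 (t = 0.6079), x⁻ = (-0.1146) → reset → x⁺ = (-0.4046), jump to mode 0
Mode 0: flow for 0.4147 to horizon, guard not reached → x = (-0.9772)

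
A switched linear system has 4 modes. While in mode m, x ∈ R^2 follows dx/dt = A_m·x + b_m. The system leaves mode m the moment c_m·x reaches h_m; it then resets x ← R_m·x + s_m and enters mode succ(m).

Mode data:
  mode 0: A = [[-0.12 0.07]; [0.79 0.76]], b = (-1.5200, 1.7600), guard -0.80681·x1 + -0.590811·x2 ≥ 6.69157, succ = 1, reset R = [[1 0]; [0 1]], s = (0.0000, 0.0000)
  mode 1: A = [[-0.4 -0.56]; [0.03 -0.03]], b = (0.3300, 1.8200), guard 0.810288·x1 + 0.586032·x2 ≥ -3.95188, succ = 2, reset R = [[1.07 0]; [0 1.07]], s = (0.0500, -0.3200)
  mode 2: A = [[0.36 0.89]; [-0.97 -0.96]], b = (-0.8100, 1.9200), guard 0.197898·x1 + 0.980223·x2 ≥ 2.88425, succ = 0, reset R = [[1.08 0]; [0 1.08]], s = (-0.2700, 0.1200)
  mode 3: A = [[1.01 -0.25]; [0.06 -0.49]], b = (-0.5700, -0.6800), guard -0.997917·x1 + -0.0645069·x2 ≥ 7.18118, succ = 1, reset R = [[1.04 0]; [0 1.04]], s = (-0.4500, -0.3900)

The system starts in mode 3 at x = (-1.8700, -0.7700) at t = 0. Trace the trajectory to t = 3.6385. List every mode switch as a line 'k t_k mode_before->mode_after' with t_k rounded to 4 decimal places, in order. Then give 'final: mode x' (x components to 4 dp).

1 1.2085 3->1
2 2.1410 1->2
3 2.9836 2->0
final: 0 -6.9053 4.4995

Mode 3: guard c·x = 7.1812 hit at Δt = 1.2085 (t = 1.2085), x⁻ = (-7.1136, -1.2779) → reset → x⁺ = (-7.8481, -1.7191), jump to mode 1
Mode 1: guard c·x = -3.9519 hit at Δt = 0.9325 (t = 2.1410), x⁻ = (-4.7562, -0.1672) → reset → x⁺ = (-5.0392, -0.4989), jump to mode 2
Mode 2: guard c·x = 2.8843 hit at Δt = 0.8426 (t = 2.9836), x⁻ = (-5.9089, 4.1354) → reset → x⁺ = (-6.6516, 4.5862), jump to mode 0
Mode 0: flow for 0.6549 to horizon, guard not reached → x = (-6.9053, 4.4995)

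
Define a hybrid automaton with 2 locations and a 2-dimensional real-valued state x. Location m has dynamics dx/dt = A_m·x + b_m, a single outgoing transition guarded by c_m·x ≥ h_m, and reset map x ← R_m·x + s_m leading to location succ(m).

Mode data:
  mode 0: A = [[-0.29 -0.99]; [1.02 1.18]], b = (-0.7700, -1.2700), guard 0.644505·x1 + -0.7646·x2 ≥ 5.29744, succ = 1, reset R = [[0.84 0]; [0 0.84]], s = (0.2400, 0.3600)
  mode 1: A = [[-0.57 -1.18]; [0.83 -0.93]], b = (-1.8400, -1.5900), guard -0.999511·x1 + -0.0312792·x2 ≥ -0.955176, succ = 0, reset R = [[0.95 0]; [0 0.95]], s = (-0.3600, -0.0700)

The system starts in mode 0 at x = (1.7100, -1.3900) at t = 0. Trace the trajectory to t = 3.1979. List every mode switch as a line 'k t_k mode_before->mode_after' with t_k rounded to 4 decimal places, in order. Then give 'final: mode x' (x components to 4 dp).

1 1.3576 0->1
2 2.8610 1->0
final: 0 0.6331 -1.4943

Mode 0: guard c·x = 5.2974 hit at Δt = 1.3576 (t = 1.3576), x⁻ = (3.2643, -4.1768) → reset → x⁺ = (2.9820, -3.1485), jump to mode 1
Mode 1: guard c·x = -0.9552 hit at Δt = 1.5034 (t = 2.8610), x⁻ = (0.9802, -0.7853) → reset → x⁺ = (0.5712, -0.8161), jump to mode 0
Mode 0: flow for 0.3369 to horizon, guard not reached → x = (0.6331, -1.4943)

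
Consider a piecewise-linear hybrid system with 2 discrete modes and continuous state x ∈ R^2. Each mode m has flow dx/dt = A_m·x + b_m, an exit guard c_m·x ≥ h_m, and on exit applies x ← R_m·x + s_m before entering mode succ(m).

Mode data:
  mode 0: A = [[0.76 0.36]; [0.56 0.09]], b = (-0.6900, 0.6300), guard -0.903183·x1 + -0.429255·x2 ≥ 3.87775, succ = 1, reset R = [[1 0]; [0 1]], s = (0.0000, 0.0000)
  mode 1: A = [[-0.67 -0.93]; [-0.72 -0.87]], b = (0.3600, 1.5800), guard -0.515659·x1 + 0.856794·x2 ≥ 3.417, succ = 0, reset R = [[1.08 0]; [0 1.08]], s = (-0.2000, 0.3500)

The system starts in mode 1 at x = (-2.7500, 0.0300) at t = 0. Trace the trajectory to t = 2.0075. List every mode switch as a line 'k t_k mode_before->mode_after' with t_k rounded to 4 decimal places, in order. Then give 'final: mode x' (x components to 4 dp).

Mode 1: guard c·x = 3.4170 hit at Δt = 1.4792 (t = 1.4792), x⁻ = (-2.2679, 2.6232) → reset → x⁺ = (-2.6493, 3.1831), jump to mode 0
Mode 0: flow for 0.5283 to horizon, guard not reached → x = (-3.7049, 2.7304)

1 1.4792 1->0
final: 0 -3.7049 2.7304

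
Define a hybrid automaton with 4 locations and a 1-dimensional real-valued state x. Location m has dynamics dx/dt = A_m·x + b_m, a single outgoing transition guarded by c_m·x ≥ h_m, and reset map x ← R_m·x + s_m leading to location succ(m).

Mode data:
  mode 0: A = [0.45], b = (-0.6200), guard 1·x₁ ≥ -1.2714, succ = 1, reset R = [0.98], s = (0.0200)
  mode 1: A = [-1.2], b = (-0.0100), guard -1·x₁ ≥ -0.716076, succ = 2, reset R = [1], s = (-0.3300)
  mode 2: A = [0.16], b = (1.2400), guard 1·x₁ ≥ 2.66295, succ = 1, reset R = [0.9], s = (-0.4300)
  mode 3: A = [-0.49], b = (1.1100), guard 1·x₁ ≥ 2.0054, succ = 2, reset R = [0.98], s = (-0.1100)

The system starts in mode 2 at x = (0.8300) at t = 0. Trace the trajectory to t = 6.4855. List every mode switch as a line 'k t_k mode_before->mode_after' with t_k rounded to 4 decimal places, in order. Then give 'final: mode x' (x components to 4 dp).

1 1.2101 2->1
2 2.0459 1->2
3 3.5880 2->1
4 4.4238 1->2
5 5.9660 2->1
final: 1 1.0505

Mode 2: guard c·x = 2.6629 hit at Δt = 1.2101 (t = 1.2101), x⁻ = (2.6629) → reset → x⁺ = (1.9667), jump to mode 1
Mode 1: guard c·x = -0.7161 hit at Δt = 0.8358 (t = 2.0459), x⁻ = (0.7161) → reset → x⁺ = (0.3861), jump to mode 2
Mode 2: guard c·x = 2.6629 hit at Δt = 1.5421 (t = 3.5880), x⁻ = (2.6629) → reset → x⁺ = (1.9667), jump to mode 1
Mode 1: guard c·x = -0.7161 hit at Δt = 0.8358 (t = 4.4238), x⁻ = (0.7161) → reset → x⁺ = (0.3861), jump to mode 2
Mode 2: guard c·x = 2.6629 hit at Δt = 1.5421 (t = 5.9660), x⁻ = (2.6629) → reset → x⁺ = (1.9667), jump to mode 1
Mode 1: flow for 0.5195 to horizon, guard not reached → x = (1.0505)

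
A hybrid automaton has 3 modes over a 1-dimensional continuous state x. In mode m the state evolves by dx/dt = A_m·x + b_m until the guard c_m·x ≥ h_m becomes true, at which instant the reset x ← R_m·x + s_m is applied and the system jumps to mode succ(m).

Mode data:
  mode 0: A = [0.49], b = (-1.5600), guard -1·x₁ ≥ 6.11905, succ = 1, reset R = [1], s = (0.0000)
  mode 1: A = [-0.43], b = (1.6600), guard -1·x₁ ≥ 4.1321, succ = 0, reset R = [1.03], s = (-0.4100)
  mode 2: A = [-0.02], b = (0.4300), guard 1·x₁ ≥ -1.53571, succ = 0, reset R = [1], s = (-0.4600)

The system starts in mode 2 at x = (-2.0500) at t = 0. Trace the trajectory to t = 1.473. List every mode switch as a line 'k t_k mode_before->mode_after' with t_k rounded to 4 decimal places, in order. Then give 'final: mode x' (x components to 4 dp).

1 1.1040 2->0
final: 0 -3.0222

Mode 2: guard c·x = -1.5357 hit at Δt = 1.1040 (t = 1.1040), x⁻ = (-1.5357) → reset → x⁺ = (-1.9957), jump to mode 0
Mode 0: flow for 0.3690 to horizon, guard not reached → x = (-3.0222)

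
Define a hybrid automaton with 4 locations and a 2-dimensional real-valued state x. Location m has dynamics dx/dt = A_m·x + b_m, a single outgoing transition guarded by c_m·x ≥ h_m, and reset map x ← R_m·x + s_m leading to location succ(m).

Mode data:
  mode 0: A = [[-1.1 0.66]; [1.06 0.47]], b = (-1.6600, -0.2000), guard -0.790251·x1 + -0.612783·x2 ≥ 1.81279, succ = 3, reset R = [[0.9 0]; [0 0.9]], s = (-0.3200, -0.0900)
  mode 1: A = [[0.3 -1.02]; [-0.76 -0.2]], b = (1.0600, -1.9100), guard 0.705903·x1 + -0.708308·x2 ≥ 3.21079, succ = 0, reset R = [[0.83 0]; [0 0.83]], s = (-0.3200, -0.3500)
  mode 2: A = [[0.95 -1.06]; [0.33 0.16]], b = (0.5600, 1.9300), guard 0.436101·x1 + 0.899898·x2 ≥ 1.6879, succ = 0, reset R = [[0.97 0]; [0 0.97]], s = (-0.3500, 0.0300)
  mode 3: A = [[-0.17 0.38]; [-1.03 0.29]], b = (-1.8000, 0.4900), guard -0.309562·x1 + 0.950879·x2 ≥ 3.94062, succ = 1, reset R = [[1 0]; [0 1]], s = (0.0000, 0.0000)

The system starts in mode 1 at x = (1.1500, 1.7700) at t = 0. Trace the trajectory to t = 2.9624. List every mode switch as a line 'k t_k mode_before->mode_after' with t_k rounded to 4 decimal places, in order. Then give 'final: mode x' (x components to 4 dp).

1 1.1185 1->0
2 1.8828 0->3
final: 3 -2.8952 0.3741

Mode 1: guard c·x = 3.2108 hit at Δt = 1.1185 (t = 1.1185), x⁻ = (2.8003, -1.7423) → reset → x⁺ = (2.0042, -1.7961), jump to mode 0
Mode 0: guard c·x = 1.8128 hit at Δt = 0.7643 (t = 1.8828), x⁻ = (-0.6156, -2.1644) → reset → x⁺ = (-0.8740, -2.0380), jump to mode 3
Mode 3: flow for 1.0796 to horizon, guard not reached → x = (-2.8952, 0.3741)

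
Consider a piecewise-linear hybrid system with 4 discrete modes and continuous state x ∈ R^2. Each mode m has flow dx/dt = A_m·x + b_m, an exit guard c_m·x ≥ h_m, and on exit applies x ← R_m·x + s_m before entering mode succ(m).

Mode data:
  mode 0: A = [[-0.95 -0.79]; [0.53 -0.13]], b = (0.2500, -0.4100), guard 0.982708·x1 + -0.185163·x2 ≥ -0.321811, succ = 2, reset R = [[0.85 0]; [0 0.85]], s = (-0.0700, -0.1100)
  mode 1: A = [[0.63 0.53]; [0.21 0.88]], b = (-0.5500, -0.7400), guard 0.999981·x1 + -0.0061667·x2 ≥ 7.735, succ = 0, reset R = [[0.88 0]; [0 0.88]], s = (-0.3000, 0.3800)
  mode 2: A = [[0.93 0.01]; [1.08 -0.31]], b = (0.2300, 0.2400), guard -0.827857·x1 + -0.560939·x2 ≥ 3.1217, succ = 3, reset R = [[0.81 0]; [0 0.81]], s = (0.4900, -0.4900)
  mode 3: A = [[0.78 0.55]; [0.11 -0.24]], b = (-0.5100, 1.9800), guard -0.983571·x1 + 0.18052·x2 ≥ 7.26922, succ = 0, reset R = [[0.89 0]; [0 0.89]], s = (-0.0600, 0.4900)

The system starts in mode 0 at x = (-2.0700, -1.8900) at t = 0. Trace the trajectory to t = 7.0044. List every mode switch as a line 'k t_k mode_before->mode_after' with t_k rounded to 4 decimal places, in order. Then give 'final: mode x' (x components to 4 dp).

1 0.4107 0->2
2 1.8174 2->3
3 3.3424 3->0
4 4.7243 0->2
5 6.1985 2->3
final: 3 -3.8367 -0.8508

Mode 0: guard c·x = -0.3218 hit at Δt = 0.4107 (t = 0.4107), x⁻ = (-0.7507, -2.2464) → reset → x⁺ = (-0.7081, -2.0194), jump to mode 2
Mode 2: guard c·x = 3.1217 hit at Δt = 1.4067 (t = 1.8174), x⁻ = (-2.0134, -2.5936) → reset → x⁺ = (-1.1409, -2.5908), jump to mode 3
Mode 3: guard c·x = 7.2692 hit at Δt = 1.5250 (t = 3.3424), x⁻ = (-7.3601, 0.1664) → reset → x⁺ = (-6.6105, 0.6381), jump to mode 0
Mode 0: guard c·x = -0.3218 hit at Δt = 1.3819 (t = 4.7243), x⁻ = (-0.7269, -2.1198) → reset → x⁺ = (-0.6879, -1.9118), jump to mode 2
Mode 2: guard c·x = 3.1217 hit at Δt = 1.4742 (t = 6.1985), x⁻ = (-2.0464, -2.5450) → reset → x⁺ = (-1.1676, -2.5514), jump to mode 3
Mode 3: flow for 0.8059 to horizon, guard not reached → x = (-3.8367, -0.8508)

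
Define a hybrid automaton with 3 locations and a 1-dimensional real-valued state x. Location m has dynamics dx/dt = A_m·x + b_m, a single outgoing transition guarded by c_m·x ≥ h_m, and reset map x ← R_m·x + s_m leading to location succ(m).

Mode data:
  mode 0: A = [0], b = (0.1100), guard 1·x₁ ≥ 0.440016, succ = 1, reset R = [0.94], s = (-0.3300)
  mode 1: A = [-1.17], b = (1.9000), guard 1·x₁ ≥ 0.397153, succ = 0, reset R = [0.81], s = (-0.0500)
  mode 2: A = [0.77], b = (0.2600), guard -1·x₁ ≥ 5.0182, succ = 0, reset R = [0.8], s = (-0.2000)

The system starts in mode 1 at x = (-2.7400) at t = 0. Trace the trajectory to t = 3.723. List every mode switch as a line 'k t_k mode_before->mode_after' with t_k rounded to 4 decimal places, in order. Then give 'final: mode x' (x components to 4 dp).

Mode 1: guard c·x = 0.3972 hit at Δt = 1.0846 (t = 1.0846), x⁻ = (0.3972) → reset → x⁺ = (0.2717), jump to mode 0
Mode 0: guard c·x = 0.4400 hit at Δt = 1.5302 (t = 2.6148), x⁻ = (0.4400) → reset → x⁺ = (0.0836), jump to mode 1
Mode 1: guard c·x = 0.3972 hit at Δt = 0.1945 (t = 2.8093), x⁻ = (0.3972) → reset → x⁺ = (0.2717), jump to mode 0
Mode 0: flow for 0.9137 to horizon, guard not reached → x = (0.3722)

1 1.0846 1->0
2 2.6148 0->1
3 2.8093 1->0
final: 0 0.3722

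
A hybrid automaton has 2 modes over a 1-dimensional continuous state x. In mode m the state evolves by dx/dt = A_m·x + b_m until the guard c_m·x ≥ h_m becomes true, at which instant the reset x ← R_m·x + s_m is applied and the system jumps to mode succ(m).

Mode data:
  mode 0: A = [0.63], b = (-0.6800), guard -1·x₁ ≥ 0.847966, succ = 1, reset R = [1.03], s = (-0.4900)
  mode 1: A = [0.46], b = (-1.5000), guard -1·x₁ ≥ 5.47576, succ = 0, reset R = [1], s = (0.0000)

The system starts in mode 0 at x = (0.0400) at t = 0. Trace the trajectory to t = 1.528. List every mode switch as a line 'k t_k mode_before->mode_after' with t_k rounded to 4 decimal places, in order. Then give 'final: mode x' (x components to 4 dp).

Mode 0: guard c·x = 0.8480 hit at Δt = 0.9802 (t = 0.9802), x⁻ = (-0.8480) → reset → x⁺ = (-1.3634), jump to mode 1
Mode 1: flow for 0.5478 to horizon, guard not reached → x = (-2.6886)

1 0.9802 0->1
final: 1 -2.6886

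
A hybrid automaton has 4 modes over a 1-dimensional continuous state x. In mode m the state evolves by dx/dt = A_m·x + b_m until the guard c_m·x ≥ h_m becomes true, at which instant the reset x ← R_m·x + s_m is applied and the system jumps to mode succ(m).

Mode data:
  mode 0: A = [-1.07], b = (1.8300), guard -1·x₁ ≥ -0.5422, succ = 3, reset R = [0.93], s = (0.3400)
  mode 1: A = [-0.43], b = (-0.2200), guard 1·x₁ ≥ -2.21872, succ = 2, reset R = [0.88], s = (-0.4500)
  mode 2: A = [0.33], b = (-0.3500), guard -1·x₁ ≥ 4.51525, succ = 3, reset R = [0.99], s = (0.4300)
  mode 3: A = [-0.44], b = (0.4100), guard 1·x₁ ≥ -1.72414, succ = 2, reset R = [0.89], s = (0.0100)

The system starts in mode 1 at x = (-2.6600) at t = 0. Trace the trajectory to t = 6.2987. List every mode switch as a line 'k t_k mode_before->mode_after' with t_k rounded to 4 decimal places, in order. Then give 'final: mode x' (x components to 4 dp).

Mode 1: guard c·x = -2.2187 hit at Δt = 0.5347 (t = 0.5347), x⁻ = (-2.2187) → reset → x⁺ = (-2.4025), jump to mode 2
Mode 2: guard c·x = 4.5152 hit at Δt = 1.4433 (t = 1.9780), x⁻ = (-4.5152) → reset → x⁺ = (-4.0401), jump to mode 3
Mode 3: guard c·x = -1.7241 hit at Δt = 1.4250 (t = 3.4030), x⁻ = (-1.7241) → reset → x⁺ = (-1.5245), jump to mode 2
Mode 2: guard c·x = 4.5152 hit at Δt = 2.3293 (t = 5.7323), x⁻ = (-4.5152) → reset → x⁺ = (-4.0401), jump to mode 3
Mode 3: flow for 0.5664 to horizon, guard not reached → x = (-2.9434)

1 0.5347 1->2
2 1.9780 2->3
3 3.4030 3->2
4 5.7323 2->3
final: 3 -2.9434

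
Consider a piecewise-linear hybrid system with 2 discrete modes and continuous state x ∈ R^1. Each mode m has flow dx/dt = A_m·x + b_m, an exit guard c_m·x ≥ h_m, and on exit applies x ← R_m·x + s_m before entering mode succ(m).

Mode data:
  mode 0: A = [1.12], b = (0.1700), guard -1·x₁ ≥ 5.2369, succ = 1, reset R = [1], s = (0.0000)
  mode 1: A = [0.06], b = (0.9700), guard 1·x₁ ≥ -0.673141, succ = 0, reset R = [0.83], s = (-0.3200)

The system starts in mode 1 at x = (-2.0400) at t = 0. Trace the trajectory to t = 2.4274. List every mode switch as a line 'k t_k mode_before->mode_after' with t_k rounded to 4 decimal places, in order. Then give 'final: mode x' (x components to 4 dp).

1 1.5393 1->0
final: 0 -2.1173

Mode 1: guard c·x = -0.6731 hit at Δt = 1.5393 (t = 1.5393), x⁻ = (-0.6731) → reset → x⁺ = (-0.8787), jump to mode 0
Mode 0: flow for 0.8881 to horizon, guard not reached → x = (-2.1173)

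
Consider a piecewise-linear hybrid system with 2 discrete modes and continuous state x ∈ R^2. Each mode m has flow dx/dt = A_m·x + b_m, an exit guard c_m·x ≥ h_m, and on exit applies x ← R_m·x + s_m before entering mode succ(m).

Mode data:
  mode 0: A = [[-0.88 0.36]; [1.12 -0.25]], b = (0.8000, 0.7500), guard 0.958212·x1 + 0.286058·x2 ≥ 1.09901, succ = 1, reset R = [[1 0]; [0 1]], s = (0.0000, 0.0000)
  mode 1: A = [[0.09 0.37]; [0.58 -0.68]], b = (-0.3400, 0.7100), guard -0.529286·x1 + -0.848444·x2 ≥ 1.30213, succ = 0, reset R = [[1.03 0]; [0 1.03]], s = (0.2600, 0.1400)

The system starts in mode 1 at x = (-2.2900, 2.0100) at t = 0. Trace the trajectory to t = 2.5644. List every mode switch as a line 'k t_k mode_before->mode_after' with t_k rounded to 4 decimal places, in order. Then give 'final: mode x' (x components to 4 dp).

Mode 1: guard c·x = 1.3021 hit at Δt = 1.4959 (t = 1.4959), x⁻ = (-2.6090, 0.0928) → reset → x⁺ = (-2.4273, 0.2356), jump to mode 0
Mode 0: flow for 1.0685 to horizon, guard not reached → x = (-0.4786, -0.4211)

1 1.4959 1->0
final: 0 -0.4786 -0.4211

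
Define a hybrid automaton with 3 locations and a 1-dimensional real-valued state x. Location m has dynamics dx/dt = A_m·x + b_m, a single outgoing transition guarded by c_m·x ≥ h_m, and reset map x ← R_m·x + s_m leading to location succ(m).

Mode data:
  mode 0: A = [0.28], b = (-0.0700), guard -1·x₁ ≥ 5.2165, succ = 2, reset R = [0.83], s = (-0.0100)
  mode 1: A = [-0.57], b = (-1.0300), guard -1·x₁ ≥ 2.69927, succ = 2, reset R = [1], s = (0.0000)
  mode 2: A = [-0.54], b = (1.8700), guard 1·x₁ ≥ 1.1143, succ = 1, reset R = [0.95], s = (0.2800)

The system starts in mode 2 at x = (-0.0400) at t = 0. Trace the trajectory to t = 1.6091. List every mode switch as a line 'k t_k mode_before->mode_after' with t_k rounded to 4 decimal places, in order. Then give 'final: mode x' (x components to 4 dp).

Mode 2: guard c·x = 1.1143 hit at Δt = 0.7403 (t = 0.7403), x⁻ = (1.1143) → reset → x⁺ = (1.3386), jump to mode 1
Mode 1: flow for 0.8688 to horizon, guard not reached → x = (0.1100)

1 0.7403 2->1
final: 1 0.1100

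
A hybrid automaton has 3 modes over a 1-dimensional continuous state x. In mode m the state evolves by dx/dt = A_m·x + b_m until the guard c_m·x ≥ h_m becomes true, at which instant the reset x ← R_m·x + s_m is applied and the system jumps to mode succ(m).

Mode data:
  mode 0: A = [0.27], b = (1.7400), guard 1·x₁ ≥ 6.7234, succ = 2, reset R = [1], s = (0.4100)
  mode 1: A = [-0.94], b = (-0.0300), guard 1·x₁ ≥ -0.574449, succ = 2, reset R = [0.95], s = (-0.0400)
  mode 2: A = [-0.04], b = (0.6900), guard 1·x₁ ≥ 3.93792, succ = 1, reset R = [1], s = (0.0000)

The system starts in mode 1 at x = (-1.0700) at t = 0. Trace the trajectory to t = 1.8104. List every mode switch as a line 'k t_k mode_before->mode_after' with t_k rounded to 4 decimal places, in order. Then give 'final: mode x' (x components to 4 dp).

Mode 1: guard c·x = -0.5744 hit at Δt = 0.6903 (t = 0.6903), x⁻ = (-0.5744) → reset → x⁺ = (-0.5857), jump to mode 2
Mode 2: flow for 1.1201 to horizon, guard not reached → x = (0.1957)

1 0.6903 1->2
final: 2 0.1957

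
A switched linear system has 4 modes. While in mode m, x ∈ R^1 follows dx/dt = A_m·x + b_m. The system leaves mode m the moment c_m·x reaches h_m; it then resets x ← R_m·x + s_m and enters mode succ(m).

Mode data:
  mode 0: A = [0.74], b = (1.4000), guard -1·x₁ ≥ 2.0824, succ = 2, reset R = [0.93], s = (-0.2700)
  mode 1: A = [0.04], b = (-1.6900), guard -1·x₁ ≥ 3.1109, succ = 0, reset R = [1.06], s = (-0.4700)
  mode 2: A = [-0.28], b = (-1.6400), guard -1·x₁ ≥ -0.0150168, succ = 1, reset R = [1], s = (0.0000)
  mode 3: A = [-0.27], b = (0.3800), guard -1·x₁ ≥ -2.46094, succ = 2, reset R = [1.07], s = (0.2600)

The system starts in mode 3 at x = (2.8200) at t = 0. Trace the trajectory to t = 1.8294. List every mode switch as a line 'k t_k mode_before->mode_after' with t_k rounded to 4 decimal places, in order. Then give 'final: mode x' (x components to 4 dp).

Mode 3: guard c·x = -2.4609 hit at Δt = 1.0862 (t = 1.0862), x⁻ = (2.4609) → reset → x⁺ = (2.8932), jump to mode 2
Mode 2: flow for 0.7432 to horizon, guard not reached → x = (1.2493)

1 1.0862 3->2
final: 2 1.2493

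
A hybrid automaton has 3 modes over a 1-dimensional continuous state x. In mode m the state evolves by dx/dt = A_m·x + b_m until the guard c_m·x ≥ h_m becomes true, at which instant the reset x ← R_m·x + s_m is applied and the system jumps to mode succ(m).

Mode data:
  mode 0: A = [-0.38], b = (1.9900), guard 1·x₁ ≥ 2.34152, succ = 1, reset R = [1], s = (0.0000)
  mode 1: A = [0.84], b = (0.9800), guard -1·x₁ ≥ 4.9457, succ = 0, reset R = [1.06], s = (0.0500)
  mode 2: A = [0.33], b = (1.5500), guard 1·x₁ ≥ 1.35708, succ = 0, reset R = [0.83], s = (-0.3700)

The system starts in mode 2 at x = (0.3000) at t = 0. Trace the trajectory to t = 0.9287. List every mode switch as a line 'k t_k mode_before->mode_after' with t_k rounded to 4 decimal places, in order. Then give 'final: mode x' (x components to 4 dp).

Mode 2: guard c·x = 1.3571 hit at Δt = 0.5815 (t = 0.5815), x⁻ = (1.3571) → reset → x⁺ = (0.7564), jump to mode 0
Mode 0: flow for 0.3472 to horizon, guard not reached → x = (1.3102)

1 0.5815 2->0
final: 0 1.3102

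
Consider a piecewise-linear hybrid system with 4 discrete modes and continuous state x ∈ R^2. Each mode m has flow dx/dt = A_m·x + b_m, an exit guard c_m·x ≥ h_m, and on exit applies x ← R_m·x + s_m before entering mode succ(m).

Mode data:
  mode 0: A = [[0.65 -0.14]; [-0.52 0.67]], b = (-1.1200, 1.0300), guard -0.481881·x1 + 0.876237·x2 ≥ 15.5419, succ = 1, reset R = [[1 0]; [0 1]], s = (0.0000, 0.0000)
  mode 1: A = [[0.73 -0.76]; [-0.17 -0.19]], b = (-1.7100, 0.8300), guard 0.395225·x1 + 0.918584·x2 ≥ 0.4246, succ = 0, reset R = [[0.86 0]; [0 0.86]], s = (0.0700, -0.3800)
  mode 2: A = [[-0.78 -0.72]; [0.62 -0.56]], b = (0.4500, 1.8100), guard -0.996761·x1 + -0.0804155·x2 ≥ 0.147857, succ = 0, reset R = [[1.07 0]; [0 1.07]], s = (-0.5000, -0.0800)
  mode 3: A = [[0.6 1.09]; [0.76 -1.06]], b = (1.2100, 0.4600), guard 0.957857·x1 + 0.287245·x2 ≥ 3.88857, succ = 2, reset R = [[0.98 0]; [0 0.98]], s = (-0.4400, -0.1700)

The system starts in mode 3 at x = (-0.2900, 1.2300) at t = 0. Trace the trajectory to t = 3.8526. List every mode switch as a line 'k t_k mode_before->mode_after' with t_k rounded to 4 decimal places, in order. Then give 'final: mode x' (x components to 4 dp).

Mode 3: guard c·x = 3.8886 hit at Δt = 1.1739 (t = 1.1739), x⁻ = (3.5885, 1.5710) → reset → x⁺ = (3.0768, 1.3696), jump to mode 2
Mode 2: guard c·x = 0.1479 hit at Δt = 1.5166 (t = 2.6905), x⁻ = (-0.3906, 3.0025) → reset → x⁺ = (-0.9179, 3.1326), jump to mode 0
Mode 0: flow for 1.1621 to horizon, guard not reached → x = (-5.3159, 10.8932)

1 1.1739 3->2
2 2.6905 2->0
final: 0 -5.3159 10.8932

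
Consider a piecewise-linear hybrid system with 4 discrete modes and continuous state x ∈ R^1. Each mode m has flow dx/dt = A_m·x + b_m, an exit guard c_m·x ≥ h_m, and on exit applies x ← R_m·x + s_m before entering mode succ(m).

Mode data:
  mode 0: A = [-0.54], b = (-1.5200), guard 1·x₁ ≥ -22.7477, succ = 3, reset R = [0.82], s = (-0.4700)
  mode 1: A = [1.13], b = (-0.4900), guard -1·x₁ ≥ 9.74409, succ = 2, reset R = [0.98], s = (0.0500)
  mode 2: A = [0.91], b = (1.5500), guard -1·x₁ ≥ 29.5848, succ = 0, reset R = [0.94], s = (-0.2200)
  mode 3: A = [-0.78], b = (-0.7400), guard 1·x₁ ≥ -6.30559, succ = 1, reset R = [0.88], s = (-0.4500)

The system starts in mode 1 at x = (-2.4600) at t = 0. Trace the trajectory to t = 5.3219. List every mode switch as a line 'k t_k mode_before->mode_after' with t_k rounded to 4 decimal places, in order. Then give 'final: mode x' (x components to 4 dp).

1 1.1130 1->2
2 2.5134 2->0
3 2.9487 0->3
4 4.5149 3->1
5 4.9209 1->2
final: 2 -12.9319

Mode 1: guard c·x = 9.7441 hit at Δt = 1.1130 (t = 1.1130), x⁻ = (-9.7441) → reset → x⁺ = (-9.4992), jump to mode 2
Mode 2: guard c·x = 29.5848 hit at Δt = 1.4004 (t = 2.5134), x⁻ = (-29.5848) → reset → x⁺ = (-28.0297), jump to mode 0
Mode 0: guard c·x = -22.7477 hit at Δt = 0.4353 (t = 2.9487), x⁻ = (-22.7477) → reset → x⁺ = (-19.1231), jump to mode 3
Mode 3: guard c·x = -6.3056 hit at Δt = 1.5662 (t = 4.5149), x⁻ = (-6.3056) → reset → x⁺ = (-5.9989), jump to mode 1
Mode 1: guard c·x = 9.7441 hit at Δt = 0.4060 (t = 4.9209), x⁻ = (-9.7441) → reset → x⁺ = (-9.4992), jump to mode 2
Mode 2: flow for 0.4010 to horizon, guard not reached → x = (-12.9319)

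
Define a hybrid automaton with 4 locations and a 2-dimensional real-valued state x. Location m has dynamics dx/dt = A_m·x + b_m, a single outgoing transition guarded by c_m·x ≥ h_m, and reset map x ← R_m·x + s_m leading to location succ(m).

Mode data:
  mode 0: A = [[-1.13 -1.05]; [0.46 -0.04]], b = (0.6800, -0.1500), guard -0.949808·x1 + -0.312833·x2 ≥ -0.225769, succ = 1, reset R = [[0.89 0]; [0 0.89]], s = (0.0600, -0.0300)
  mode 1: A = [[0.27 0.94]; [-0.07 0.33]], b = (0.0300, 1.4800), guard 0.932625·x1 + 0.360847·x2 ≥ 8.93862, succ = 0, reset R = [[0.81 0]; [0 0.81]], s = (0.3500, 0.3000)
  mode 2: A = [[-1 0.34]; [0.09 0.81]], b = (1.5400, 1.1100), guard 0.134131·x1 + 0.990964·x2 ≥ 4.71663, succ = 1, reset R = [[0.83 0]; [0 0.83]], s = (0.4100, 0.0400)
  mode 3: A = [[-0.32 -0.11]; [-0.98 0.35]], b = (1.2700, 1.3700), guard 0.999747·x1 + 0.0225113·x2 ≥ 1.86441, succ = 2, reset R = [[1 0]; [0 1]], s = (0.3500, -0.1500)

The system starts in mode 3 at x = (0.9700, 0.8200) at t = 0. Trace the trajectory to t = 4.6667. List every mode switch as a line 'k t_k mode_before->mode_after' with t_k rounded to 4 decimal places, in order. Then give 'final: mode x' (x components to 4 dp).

1 1.2602 3->2
2 2.2442 2->1
3 3.0798 1->0
4 4.1898 0->1
final: 1 1.1923 6.5177

Mode 3: guard c·x = 1.8644 hit at Δt = 1.2602 (t = 1.2602), x⁻ = (1.8364, 1.2627) → reset → x⁺ = (2.1864, 1.1127), jump to mode 2
Mode 2: guard c·x = 4.7166 hit at Δt = 0.9840 (t = 2.2442), x⁻ = (2.3829, 4.4371) → reset → x⁺ = (2.3878, 3.7228), jump to mode 1
Mode 1: guard c·x = 8.9386 hit at Δt = 0.8356 (t = 3.0798), x⁻ = (7.2520, 6.0280) → reset → x⁺ = (6.2242, 5.1827), jump to mode 0
Mode 0: guard c·x = -0.2258 hit at Δt = 1.1100 (t = 4.1898), x⁻ = (-1.5902, 5.5498) → reset → x⁺ = (-1.3553, 4.9093), jump to mode 1
Mode 1: flow for 0.4769 to horizon, guard not reached → x = (1.1923, 6.5177)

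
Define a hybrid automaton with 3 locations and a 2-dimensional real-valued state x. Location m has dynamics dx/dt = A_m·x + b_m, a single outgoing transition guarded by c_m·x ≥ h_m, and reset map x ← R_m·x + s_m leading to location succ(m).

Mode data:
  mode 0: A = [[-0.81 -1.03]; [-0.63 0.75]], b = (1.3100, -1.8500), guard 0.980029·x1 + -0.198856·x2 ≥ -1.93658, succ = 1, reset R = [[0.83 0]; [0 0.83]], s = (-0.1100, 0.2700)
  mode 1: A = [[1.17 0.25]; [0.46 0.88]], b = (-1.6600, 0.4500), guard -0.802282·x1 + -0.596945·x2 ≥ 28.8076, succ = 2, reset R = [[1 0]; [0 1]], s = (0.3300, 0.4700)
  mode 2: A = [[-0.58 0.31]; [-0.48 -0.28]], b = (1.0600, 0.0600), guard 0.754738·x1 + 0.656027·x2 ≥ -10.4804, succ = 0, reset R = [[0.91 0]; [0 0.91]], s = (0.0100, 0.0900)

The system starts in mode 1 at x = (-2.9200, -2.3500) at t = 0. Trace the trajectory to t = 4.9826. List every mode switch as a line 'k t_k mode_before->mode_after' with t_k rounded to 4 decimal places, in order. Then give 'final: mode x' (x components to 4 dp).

1 1.3337 1->2
2 2.6314 2->0
3 4.1148 0->1
final: 1 -7.3055 -0.9844

Mode 1: guard c·x = 28.8076 hit at Δt = 1.3337 (t = 1.3337), x⁻ = (-23.6780, -16.4356) → reset → x⁺ = (-23.3480, -15.9656), jump to mode 2
Mode 2: guard c·x = -10.4804 hit at Δt = 1.2977 (t = 2.6314), x⁻ = (-12.0628, -2.0977) → reset → x⁺ = (-10.9671, -1.8189), jump to mode 0
Mode 0: guard c·x = -1.9366 hit at Δt = 1.4834 (t = 4.1148), x⁻ = (-1.9683, 0.0382) → reset → x⁺ = (-1.7437, 0.3017), jump to mode 1
Mode 1: flow for 0.8678 to horizon, guard not reached → x = (-7.3055, -0.9844)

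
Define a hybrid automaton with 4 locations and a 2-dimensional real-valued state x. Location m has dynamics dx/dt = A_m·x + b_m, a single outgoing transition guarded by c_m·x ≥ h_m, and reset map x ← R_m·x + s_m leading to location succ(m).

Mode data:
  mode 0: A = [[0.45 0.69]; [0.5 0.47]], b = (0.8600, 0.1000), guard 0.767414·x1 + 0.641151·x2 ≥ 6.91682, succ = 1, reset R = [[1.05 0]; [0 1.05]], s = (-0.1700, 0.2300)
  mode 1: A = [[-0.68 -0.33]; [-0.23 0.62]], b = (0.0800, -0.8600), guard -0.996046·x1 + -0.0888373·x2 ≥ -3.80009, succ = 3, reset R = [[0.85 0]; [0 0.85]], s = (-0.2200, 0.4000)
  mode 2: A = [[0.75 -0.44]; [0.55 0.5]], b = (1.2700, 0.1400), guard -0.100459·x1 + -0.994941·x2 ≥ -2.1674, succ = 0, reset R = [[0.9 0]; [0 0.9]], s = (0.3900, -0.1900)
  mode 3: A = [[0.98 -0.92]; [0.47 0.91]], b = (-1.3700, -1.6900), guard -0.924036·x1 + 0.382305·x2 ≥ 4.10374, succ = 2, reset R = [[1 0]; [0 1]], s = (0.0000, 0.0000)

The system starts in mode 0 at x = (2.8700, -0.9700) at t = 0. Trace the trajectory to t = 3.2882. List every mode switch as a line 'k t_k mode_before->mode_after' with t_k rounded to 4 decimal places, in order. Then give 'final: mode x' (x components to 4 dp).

Mode 0: guard c·x = 6.9168 hit at Δt = 1.3430 (t = 1.3430), x⁻ = (7.0270, 2.3773) → reset → x⁺ = (7.2084, 2.7261), jump to mode 1
Mode 1: guard c·x = -3.8001 hit at Δt = 0.8384 (t = 2.1814), x⁻ = (3.6121, 2.2771) → reset → x⁺ = (2.8503, 2.3356), jump to mode 3
Mode 3: flow for 1.1068 to horizon, guard not reached → x = (-0.4105, 4.9421)

1 1.3430 0->1
2 2.1814 1->3
final: 3 -0.4105 4.9421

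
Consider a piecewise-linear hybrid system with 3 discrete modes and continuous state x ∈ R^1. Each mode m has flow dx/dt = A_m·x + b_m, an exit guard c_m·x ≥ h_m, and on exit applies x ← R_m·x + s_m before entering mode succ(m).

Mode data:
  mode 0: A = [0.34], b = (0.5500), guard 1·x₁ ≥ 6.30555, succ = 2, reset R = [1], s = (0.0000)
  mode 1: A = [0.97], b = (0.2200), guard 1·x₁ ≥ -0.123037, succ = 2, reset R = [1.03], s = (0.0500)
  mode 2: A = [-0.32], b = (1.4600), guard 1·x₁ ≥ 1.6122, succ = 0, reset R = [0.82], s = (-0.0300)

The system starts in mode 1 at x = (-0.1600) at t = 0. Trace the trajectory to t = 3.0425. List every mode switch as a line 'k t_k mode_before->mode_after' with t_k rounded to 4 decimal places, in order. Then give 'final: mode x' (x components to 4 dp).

1 0.4540 1->2
2 1.8685 2->0
final: 0 2.7194

Mode 1: guard c·x = -0.1230 hit at Δt = 0.4540 (t = 0.4540), x⁻ = (-0.1230) → reset → x⁺ = (-0.0767), jump to mode 2
Mode 2: guard c·x = 1.6122 hit at Δt = 1.4145 (t = 1.8685), x⁻ = (1.6122) → reset → x⁺ = (1.2920), jump to mode 0
Mode 0: flow for 1.1740 to horizon, guard not reached → x = (2.7194)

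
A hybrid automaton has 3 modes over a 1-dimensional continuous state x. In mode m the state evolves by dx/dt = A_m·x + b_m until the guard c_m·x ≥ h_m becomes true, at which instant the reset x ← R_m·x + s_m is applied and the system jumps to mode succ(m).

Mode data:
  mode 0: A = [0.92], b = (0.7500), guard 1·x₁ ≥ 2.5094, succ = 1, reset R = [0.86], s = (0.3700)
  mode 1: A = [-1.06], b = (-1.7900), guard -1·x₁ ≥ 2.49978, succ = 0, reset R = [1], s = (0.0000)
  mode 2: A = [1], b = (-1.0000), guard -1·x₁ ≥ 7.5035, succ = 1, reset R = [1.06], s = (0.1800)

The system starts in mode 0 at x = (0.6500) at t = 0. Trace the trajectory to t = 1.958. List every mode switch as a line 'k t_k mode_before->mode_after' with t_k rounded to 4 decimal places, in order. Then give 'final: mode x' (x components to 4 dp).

Mode 0: guard c·x = 2.5094 hit at Δt = 0.8906 (t = 0.8906), x⁻ = (2.5094) → reset → x⁺ = (2.5281), jump to mode 1
Mode 1: flow for 1.0674 to horizon, guard not reached → x = (-0.3285)

1 0.8906 0->1
final: 1 -0.3285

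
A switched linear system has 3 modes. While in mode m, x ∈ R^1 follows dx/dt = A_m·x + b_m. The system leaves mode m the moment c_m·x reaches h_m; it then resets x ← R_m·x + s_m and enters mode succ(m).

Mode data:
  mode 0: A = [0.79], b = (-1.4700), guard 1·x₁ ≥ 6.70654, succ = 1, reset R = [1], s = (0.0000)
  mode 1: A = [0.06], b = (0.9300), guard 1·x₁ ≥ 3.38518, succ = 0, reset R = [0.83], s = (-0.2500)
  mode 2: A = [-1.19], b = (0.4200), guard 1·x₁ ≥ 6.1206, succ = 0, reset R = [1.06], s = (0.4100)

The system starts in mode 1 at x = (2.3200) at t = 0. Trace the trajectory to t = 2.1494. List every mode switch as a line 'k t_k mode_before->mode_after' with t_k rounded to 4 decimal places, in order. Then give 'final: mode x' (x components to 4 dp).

1 0.9676 1->0
final: 0 3.6387

Mode 1: guard c·x = 3.3852 hit at Δt = 0.9676 (t = 0.9676), x⁻ = (3.3852) → reset → x⁺ = (2.5597), jump to mode 0
Mode 0: flow for 1.1818 to horizon, guard not reached → x = (3.6387)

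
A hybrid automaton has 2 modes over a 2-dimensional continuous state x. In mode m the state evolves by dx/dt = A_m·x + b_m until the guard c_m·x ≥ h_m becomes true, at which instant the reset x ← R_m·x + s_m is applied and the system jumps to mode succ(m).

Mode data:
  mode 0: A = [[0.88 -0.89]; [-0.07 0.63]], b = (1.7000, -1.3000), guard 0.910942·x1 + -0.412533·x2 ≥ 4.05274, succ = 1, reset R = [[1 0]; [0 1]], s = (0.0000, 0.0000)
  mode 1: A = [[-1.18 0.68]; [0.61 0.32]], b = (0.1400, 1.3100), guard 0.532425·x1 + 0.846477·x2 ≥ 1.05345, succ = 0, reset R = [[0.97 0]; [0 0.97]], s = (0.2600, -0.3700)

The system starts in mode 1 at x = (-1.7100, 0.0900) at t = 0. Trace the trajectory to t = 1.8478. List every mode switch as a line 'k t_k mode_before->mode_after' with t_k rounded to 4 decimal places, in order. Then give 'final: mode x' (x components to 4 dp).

1 1.1670 1->0
final: 0 1.4876 0.1825

Mode 1: guard c·x = 1.0534 hit at Δt = 1.1670 (t = 1.1670), x⁻ = (-0.0473, 1.2743) → reset → x⁺ = (0.2141, 0.8660), jump to mode 0
Mode 0: flow for 0.6808 to horizon, guard not reached → x = (1.4876, 0.1825)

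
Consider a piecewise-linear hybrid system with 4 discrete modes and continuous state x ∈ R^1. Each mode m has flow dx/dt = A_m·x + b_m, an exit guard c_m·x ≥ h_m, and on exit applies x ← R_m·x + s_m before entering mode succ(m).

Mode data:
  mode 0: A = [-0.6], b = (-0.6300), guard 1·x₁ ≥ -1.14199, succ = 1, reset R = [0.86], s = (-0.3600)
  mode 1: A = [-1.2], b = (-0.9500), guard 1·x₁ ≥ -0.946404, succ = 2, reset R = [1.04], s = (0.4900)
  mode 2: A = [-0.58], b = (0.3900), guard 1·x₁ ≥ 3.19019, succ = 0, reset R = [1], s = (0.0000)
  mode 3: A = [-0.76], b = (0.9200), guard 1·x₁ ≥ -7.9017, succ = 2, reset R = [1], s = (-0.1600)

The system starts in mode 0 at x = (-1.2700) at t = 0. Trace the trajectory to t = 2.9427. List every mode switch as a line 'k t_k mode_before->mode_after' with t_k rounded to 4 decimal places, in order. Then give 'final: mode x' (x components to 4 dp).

1 1.4532 0->1
2 2.5107 1->2
final: 2 -0.2357

Mode 0: guard c·x = -1.1420 hit at Δt = 1.4532 (t = 1.4532), x⁻ = (-1.1420) → reset → x⁺ = (-1.3421), jump to mode 1
Mode 1: guard c·x = -0.9464 hit at Δt = 1.0575 (t = 2.5107), x⁻ = (-0.9464) → reset → x⁺ = (-0.4943), jump to mode 2
Mode 2: flow for 0.4320 to horizon, guard not reached → x = (-0.2357)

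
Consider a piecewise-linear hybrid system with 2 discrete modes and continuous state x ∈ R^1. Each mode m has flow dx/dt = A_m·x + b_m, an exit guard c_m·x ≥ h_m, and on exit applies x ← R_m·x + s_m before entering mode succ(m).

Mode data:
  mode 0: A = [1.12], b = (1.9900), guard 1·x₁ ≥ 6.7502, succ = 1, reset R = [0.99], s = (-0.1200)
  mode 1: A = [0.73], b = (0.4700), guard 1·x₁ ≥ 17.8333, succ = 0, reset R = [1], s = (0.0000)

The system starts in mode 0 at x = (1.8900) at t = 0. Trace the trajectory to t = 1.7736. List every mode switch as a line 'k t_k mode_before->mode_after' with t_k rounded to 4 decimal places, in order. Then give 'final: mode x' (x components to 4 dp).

1 0.7535 0->1
final: 1 14.5313

Mode 0: guard c·x = 6.7502 hit at Δt = 0.7535 (t = 0.7535), x⁻ = (6.7502) → reset → x⁺ = (6.5627), jump to mode 1
Mode 1: flow for 1.0201 to horizon, guard not reached → x = (14.5313)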